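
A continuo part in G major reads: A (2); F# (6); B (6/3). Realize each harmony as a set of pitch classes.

A, B, D, F# | F#, A, D | B, D, G

A (6/4/2): A, B, D, F#.
F# (6/3): F#, A, D.
B (6/3): B, D, G.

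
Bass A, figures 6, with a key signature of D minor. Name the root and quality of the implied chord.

F major

The figures 6 indicate a triad in first inversion.
In first inversion the root lies a sixth above the bass: a sixth above A in D minor is F.
The chord tones are A, C, F, giving F major.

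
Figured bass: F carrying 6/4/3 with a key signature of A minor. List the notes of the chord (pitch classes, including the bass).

F, A, B, D

A third above F in this key is A.
A fourth above F in this key is B.
A sixth above F in this key is D.
Together with the bass F, this spells B half-diminished seventh in second inversion.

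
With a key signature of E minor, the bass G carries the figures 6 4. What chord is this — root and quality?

The figures 6 4 indicate a triad in second inversion.
In second inversion the root lies a fourth above the bass: a fourth above G in E minor is C.
The chord tones are G, C, E, giving C major.

C major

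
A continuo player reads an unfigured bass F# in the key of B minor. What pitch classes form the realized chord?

F#, A, C#

An unfigured bass implies 5/3.
A third above F# in this key is A.
A fifth above F# in this key is C#.
Together with the bass F#, this spells F# minor in root position.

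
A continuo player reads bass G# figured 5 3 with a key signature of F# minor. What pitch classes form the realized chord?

G#, B, D

A third above G# in this key is B.
A fifth above G# in this key is D.
Together with the bass G#, this spells G# diminished in root position.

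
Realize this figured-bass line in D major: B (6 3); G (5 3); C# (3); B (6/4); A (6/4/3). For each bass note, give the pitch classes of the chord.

B, D, G | G, B, D | C#, E, G | B, E, G | A, C#, D, F#

B (6/3): B, D, G.
G (5/3): G, B, D.
C# (5/3): C#, E, G.
B (6/4): B, E, G.
A (6/4/3): A, C#, D, F#.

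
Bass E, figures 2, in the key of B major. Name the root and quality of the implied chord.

F# dominant seventh

The figures 2 indicate a seventh chord in third inversion.
In third inversion the root lies a second above the bass: a second above E in B major is F#.
The chord tones are E, F#, A#, C#, giving F# dominant seventh.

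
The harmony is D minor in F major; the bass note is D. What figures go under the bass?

D is the root of D minor, so the chord is in root position.
A triad in root position is figured 5/3, conventionally abbreviated (no figures — root-position triad).

no figures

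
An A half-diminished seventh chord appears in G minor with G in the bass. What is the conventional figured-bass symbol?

G is the seventh of A half-diminished seventh, so the chord is in third inversion.
A seventh chord in third inversion is figured 6/4/2, conventionally abbreviated 4/2.

4/2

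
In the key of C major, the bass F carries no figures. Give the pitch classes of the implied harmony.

An unfigured bass implies 5/3.
A third above F in this key is A.
A fifth above F in this key is C.
Together with the bass F, this spells F major in root position.

F, A, C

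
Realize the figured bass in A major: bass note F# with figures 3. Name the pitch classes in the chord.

The written figures 3 are shorthand for 5/3: the 5 is implied.
A third above F# in this key is A.
A fifth above F# in this key is C#.
Together with the bass F#, this spells F# minor in root position.

F#, A, C#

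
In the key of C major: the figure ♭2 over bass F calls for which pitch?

Gb

Counting 1 letter step above F lands on G; in C major, that letter is G.
The b2 figure lowers it a semitone, giving Gb.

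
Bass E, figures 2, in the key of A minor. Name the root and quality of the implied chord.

F major seventh

The figures 2 indicate a seventh chord in third inversion.
In third inversion the root lies a second above the bass: a second above E in A minor is F.
The chord tones are E, F, A, C, giving F major seventh.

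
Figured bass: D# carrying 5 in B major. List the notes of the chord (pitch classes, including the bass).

The written figures 5 are shorthand for 5/3: the 3 is implied.
A third above D# in this key is F#.
A fifth above D# in this key is A#.
Together with the bass D#, this spells D# minor in root position.

D#, F#, A#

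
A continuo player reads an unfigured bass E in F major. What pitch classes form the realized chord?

An unfigured bass implies 5/3.
A third above E in this key is G.
A fifth above E in this key is Bb.
Together with the bass E, this spells E diminished in root position.

E, G, Bb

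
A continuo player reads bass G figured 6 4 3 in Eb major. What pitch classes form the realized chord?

A third above G in this key is Bb.
A fourth above G in this key is C.
A sixth above G in this key is Eb.
Together with the bass G, this spells C minor seventh in second inversion.

G, Bb, C, Eb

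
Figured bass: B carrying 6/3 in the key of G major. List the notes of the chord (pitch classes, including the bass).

B, D, G

A third above B in this key is D.
A sixth above B in this key is G.
Together with the bass B, this spells G major in first inversion.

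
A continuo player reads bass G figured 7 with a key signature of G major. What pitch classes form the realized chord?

The written figures 7 are shorthand for 7/5/3: the 5/3 are implied.
A third above G in this key is B.
A fifth above G in this key is D.
A seventh above G in this key is F#.
Together with the bass G, this spells G major seventh in root position.

G, B, D, F#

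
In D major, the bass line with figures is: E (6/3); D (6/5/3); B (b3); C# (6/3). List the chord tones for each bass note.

E, G, C# | D, F#, A, B | B, Db, F# | C#, E, A

E (6/3): E, G, C#.
D (6/5/3): D, F#, A, B.
B (5/b3): B, Db, F#.
C# (6/3): C#, E, A.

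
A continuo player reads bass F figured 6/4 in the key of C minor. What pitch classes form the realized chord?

A fourth above F in this key is Bb.
A sixth above F in this key is D.
Together with the bass F, this spells Bb major in second inversion.

F, Bb, D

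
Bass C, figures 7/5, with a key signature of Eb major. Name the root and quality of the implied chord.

The figures 7/5 indicate a seventh chord in root position.
In root position the bass is the root, so the root is C.
The chord tones are C, Eb, G, Bb, giving C minor seventh.

C minor seventh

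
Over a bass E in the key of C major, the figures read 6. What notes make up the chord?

The written figures 6 are shorthand for 6/3: the 3 is implied.
A third above E in this key is G.
A sixth above E in this key is C.
Together with the bass E, this spells C major in first inversion.

E, G, C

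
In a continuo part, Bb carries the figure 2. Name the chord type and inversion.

seventh chord, third inversion

2 is shorthand for 6/4/2.
Intervals of 6/4/2 above the bass form a seventh chord; the bass is the seventh, so this is third inversion.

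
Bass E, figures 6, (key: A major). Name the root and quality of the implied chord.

The figures 6 indicate a triad in first inversion.
In first inversion the root lies a sixth above the bass: a sixth above E in A major is C#.
The chord tones are E, G#, C#, giving C# minor.

C# minor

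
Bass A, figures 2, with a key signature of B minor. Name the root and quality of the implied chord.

The figures 2 indicate a seventh chord in third inversion.
In third inversion the root lies a second above the bass: a second above A in B minor is B.
The chord tones are A, B, D, F#, giving B minor seventh.

B minor seventh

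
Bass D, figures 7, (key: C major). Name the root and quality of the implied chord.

D minor seventh

The figures 7 indicate a seventh chord in root position.
In root position the bass is the root, so the root is D.
The chord tones are D, F, A, C, giving D minor seventh.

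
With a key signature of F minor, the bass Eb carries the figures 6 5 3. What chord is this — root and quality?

The figures 6 5 3 indicate a seventh chord in first inversion.
In first inversion the root lies a sixth above the bass: a sixth above Eb in F minor is C.
The chord tones are Eb, G, Bb, C, giving C minor seventh.

C minor seventh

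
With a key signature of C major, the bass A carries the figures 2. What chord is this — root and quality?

B half-diminished seventh

The figures 2 indicate a seventh chord in third inversion.
In third inversion the root lies a second above the bass: a second above A in C major is B.
The chord tones are A, B, D, F, giving B half-diminished seventh.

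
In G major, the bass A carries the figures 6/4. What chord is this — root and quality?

The figures 6/4 indicate a triad in second inversion.
In second inversion the root lies a fourth above the bass: a fourth above A in G major is D.
The chord tones are A, D, F#, giving D major.

D major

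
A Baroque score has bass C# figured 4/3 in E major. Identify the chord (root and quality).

F# minor seventh

The figures 4/3 indicate a seventh chord in second inversion.
In second inversion the root lies a fourth above the bass: a fourth above C# in E major is F#.
The chord tones are C#, E, F#, A, giving F# minor seventh.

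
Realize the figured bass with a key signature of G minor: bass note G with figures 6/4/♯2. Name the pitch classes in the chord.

G, A#, C, Eb

A second above G in this key is A, raised to A# by the sharp.
A fourth above G in this key is C.
A sixth above G in this key is Eb.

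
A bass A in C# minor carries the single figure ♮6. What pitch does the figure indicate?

Counting 5 letter steps above A lands on F; in C# minor, that letter is F#.
The ♮6 figure makes it natural, giving F.

F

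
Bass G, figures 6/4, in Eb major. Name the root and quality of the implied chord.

C minor

The figures 6/4 indicate a triad in second inversion.
In second inversion the root lies a fourth above the bass: a fourth above G in Eb major is C.
The chord tones are G, C, Eb, giving C minor.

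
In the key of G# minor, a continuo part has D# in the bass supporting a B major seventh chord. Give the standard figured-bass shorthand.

D# is the third of B major seventh, so the chord is in first inversion.
A seventh chord in first inversion is figured 6/5/3, conventionally abbreviated 6/5.

6/5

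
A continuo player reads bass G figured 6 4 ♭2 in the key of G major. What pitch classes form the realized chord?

G, Ab, C, E

A second above G in this key is A, lowered to Ab by the flat.
A fourth above G in this key is C.
A sixth above G in this key is E.
Together with the bass G, this spells Ab augmented major seventh in third inversion.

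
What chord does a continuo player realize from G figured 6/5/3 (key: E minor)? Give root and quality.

The figures 6/5/3 indicate a seventh chord in first inversion.
In first inversion the root lies a sixth above the bass: a sixth above G in E minor is E.
The chord tones are G, B, D, E, giving E minor seventh.

E minor seventh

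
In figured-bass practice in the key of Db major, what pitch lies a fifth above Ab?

Eb

Counting 4 letter steps above Ab lands on E; in Db major, that letter is Eb.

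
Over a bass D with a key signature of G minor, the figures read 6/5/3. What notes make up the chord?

A third above D in this key is F.
A fifth above D in this key is A.
A sixth above D in this key is Bb.
Together with the bass D, this spells Bb major seventh in first inversion.

D, F, A, Bb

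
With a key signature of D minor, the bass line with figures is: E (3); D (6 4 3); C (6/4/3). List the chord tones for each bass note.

E, G, Bb | D, F, G, Bb | C, E, F, A

E (5/3): E, G, Bb.
D (6/4/3): D, F, G, Bb.
C (6/4/3): C, E, F, A.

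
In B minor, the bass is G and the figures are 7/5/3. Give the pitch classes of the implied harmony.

G, B, D, F#

A third above G in this key is B.
A fifth above G in this key is D.
A seventh above G in this key is F#.
Together with the bass G, this spells G major seventh in root position.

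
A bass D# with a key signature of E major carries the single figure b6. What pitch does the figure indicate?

Counting 5 letter steps above D# lands on B; in E major, that letter is B.
The b6 figure lowers it a semitone, giving Bb.

Bb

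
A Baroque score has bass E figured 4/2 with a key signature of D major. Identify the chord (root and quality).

F# minor seventh

The figures 4/2 indicate a seventh chord in third inversion.
In third inversion the root lies a second above the bass: a second above E in D major is F#.
The chord tones are E, F#, A, C#, giving F# minor seventh.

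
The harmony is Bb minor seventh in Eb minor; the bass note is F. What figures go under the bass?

4/3

F is the fifth of Bb minor seventh, so the chord is in second inversion.
A seventh chord in second inversion is figured 6/4/3, conventionally abbreviated 4/3.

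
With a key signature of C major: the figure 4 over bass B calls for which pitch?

E

Counting 3 letter steps above B lands on E; in C major, that letter is E.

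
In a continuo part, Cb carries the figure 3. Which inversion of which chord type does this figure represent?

3 is shorthand for 5/3.
Intervals of 5/3 above the bass form a triad; the bass is the root, so this is root position.

triad, root position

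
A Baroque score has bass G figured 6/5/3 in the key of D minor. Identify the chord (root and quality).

E half-diminished seventh

The figures 6/5/3 indicate a seventh chord in first inversion.
In first inversion the root lies a sixth above the bass: a sixth above G in D minor is E.
The chord tones are G, Bb, D, E, giving E half-diminished seventh.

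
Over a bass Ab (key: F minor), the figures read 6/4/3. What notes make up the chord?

Ab, C, Db, F

A third above Ab in this key is C.
A fourth above Ab in this key is Db.
A sixth above Ab in this key is F.
Together with the bass Ab, this spells Db major seventh in second inversion.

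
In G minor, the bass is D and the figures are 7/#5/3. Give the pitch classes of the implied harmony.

A third above D in this key is F.
A fifth above D in this key is A, raised to A# by the sharp.
A seventh above D in this key is C.

D, F, A#, C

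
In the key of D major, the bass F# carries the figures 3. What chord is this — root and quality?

F# minor

The figures 3 indicate a triad in root position.
In root position the bass is the root, so the root is F#.
The chord tones are F#, A, C#, giving F# minor.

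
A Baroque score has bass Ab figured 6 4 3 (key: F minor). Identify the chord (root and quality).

The figures 6 4 3 indicate a seventh chord in second inversion.
In second inversion the root lies a fourth above the bass: a fourth above Ab in F minor is Db.
The chord tones are Ab, C, Db, F, giving Db major seventh.

Db major seventh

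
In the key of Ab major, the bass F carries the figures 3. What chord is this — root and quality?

The figures 3 indicate a triad in root position.
In root position the bass is the root, so the root is F.
The chord tones are F, Ab, C, giving F minor.

F minor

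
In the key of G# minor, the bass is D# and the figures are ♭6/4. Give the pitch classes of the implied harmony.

A fourth above D# in this key is G#.
A sixth above D# in this key is B, lowered to Bb by the flat.

D#, G#, Bb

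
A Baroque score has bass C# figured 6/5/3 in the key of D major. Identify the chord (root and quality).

The figures 6/5/3 indicate a seventh chord in first inversion.
In first inversion the root lies a sixth above the bass: a sixth above C# in D major is A.
The chord tones are C#, E, G, A, giving A dominant seventh.

A dominant seventh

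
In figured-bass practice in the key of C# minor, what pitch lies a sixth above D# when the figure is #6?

Counting 5 letter steps above D# lands on B; in C# minor, that letter is B.
The #6 figure raises it a semitone, giving B#.

B#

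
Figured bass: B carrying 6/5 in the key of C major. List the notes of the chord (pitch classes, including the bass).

The written figures 6/5 are shorthand for 6/5/3: the 3 is implied.
A third above B in this key is D.
A fifth above B in this key is F.
A sixth above B in this key is G.
Together with the bass B, this spells G dominant seventh in first inversion.

B, D, F, G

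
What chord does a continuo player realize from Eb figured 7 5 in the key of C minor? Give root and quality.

Eb major seventh

The figures 7 5 indicate a seventh chord in root position.
In root position the bass is the root, so the root is Eb.
The chord tones are Eb, G, Bb, D, giving Eb major seventh.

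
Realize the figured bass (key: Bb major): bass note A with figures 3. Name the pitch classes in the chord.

A, C, Eb

The written figures 3 are shorthand for 5/3: the 5 is implied.
A third above A in this key is C.
A fifth above A in this key is Eb.
Together with the bass A, this spells A diminished in root position.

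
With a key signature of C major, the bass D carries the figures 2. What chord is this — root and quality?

The figures 2 indicate a seventh chord in third inversion.
In third inversion the root lies a second above the bass: a second above D in C major is E.
The chord tones are D, E, G, B, giving E minor seventh.

E minor seventh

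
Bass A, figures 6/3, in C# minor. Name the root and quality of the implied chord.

F# minor

The figures 6/3 indicate a triad in first inversion.
In first inversion the root lies a sixth above the bass: a sixth above A in C# minor is F#.
The chord tones are A, C#, F#, giving F# minor.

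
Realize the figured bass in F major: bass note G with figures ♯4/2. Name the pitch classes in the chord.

The written figures ♯4/2 are shorthand for 6/4/2: the 6 is implied.
A second above G in this key is A.
A fourth above G in this key is C, raised to C# by the sharp.
A sixth above G in this key is E.
Together with the bass G, this spells A dominant seventh in third inversion.

G, A, C#, E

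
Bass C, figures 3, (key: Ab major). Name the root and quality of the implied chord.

The figures 3 indicate a triad in root position.
In root position the bass is the root, so the root is C.
The chord tones are C, Eb, G, giving C minor.

C minor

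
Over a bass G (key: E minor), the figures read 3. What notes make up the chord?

G, B, D

The written figures 3 are shorthand for 5/3: the 5 is implied.
A third above G in this key is B.
A fifth above G in this key is D.
Together with the bass G, this spells G major in root position.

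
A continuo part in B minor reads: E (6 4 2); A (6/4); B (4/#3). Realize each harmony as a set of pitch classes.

E, F#, A, C# | A, D, F# | B, D#, E, G

E (6/4/2): E, F#, A, C#.
A (6/4): A, D, F#.
B (6/4/#3): B, D#, E, G.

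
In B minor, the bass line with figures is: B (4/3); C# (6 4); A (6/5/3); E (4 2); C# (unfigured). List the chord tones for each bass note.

B, D, E, G | C#, F#, A | A, C#, E, F# | E, F#, A, C# | C#, E, G

B (6/4/3): B, D, E, G.
C# (6/4): C#, F#, A.
A (6/5/3): A, C#, E, F#.
E (6/4/2): E, F#, A, C#.
C# (5/3): C#, E, G.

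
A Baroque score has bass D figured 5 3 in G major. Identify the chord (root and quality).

D major

The figures 5 3 indicate a triad in root position.
In root position the bass is the root, so the root is D.
The chord tones are D, F#, A, giving D major.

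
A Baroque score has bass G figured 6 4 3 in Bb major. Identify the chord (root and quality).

The figures 6 4 3 indicate a seventh chord in second inversion.
In second inversion the root lies a fourth above the bass: a fourth above G in Bb major is C.
The chord tones are G, Bb, C, Eb, giving C minor seventh.

C minor seventh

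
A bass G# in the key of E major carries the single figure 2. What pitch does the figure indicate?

A

Counting 1 letter step above G# lands on A; in E major, that letter is A.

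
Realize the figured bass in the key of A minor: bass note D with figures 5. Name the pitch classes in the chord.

D, F, A

The written figures 5 are shorthand for 5/3: the 3 is implied.
A third above D in this key is F.
A fifth above D in this key is A.
Together with the bass D, this spells D minor in root position.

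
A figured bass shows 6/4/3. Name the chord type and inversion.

seventh chord, second inversion

Intervals of 6/4/3 above the bass form a seventh chord; the bass is the fifth, so this is second inversion.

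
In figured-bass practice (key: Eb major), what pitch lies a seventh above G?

Counting 6 letter steps above G lands on F; in Eb major, that letter is F.

F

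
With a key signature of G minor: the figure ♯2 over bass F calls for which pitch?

G#

Counting 1 letter step above F lands on G; in G minor, that letter is G.
The #2 figure raises it a semitone, giving G#.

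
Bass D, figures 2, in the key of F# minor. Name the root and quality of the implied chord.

E dominant seventh

The figures 2 indicate a seventh chord in third inversion.
In third inversion the root lies a second above the bass: a second above D in F# minor is E.
The chord tones are D, E, G#, B, giving E dominant seventh.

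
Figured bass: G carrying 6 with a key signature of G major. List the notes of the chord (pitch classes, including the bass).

The written figures 6 are shorthand for 6/3: the 3 is implied.
A third above G in this key is B.
A sixth above G in this key is E.
Together with the bass G, this spells E minor in first inversion.

G, B, E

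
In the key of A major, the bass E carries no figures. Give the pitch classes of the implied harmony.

E, G#, B

An unfigured bass implies 5/3.
A third above E in this key is G#.
A fifth above E in this key is B.
Together with the bass E, this spells E major in root position.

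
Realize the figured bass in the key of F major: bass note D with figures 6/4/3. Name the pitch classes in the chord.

A third above D in this key is F.
A fourth above D in this key is G.
A sixth above D in this key is Bb.
Together with the bass D, this spells G minor seventh in second inversion.

D, F, G, Bb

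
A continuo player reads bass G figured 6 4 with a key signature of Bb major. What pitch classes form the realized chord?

G, C, Eb

A fourth above G in this key is C.
A sixth above G in this key is Eb.
Together with the bass G, this spells C minor in second inversion.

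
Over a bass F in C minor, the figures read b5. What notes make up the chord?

F, Ab, Cb

The written figures b5 are shorthand for 5/3: the 3 is implied.
A third above F in this key is Ab.
A fifth above F in this key is C, lowered to Cb by the flat.
Together with the bass F, this spells F diminished in root position.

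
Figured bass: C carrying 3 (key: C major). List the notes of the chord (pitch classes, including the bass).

The written figures 3 are shorthand for 5/3: the 5 is implied.
A third above C in this key is E.
A fifth above C in this key is G.
Together with the bass C, this spells C major in root position.

C, E, G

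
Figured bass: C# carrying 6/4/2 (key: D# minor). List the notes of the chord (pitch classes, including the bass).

C#, D#, F#, A#

A second above C# in this key is D#.
A fourth above C# in this key is F#.
A sixth above C# in this key is A#.
Together with the bass C#, this spells D# minor seventh in third inversion.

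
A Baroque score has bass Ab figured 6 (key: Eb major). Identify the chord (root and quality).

F minor

The figures 6 indicate a triad in first inversion.
In first inversion the root lies a sixth above the bass: a sixth above Ab in Eb major is F.
The chord tones are Ab, C, F, giving F minor.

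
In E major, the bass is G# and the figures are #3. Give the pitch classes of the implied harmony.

G#, B#, D#

The written figures #3 are shorthand for 5/3: the 5 is implied.
A third above G# in this key is B, raised to B# by the sharp.
A fifth above G# in this key is D#.
Together with the bass G#, this spells G# major in root position.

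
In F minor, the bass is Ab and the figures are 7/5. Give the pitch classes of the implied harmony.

Ab, C, Eb, G

The written figures 7/5 are shorthand for 7/5/3: the 3 is implied.
A third above Ab in this key is C.
A fifth above Ab in this key is Eb.
A seventh above Ab in this key is G.
Together with the bass Ab, this spells Ab major seventh in root position.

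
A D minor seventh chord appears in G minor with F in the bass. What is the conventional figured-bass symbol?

F is the third of D minor seventh, so the chord is in first inversion.
A seventh chord in first inversion is figured 6/5/3, conventionally abbreviated 6/5.

6/5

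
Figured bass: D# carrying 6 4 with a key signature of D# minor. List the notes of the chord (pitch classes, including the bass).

D#, G#, B

A fourth above D# in this key is G#.
A sixth above D# in this key is B.
Together with the bass D#, this spells G# minor in second inversion.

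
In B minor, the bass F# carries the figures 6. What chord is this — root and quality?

D major

The figures 6 indicate a triad in first inversion.
In first inversion the root lies a sixth above the bass: a sixth above F# in B minor is D.
The chord tones are F#, A, D, giving D major.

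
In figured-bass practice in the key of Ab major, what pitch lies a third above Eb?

G

Counting 2 letter steps above Eb lands on G; in Ab major, that letter is G.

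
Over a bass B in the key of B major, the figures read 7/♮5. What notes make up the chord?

The written figures 7/♮5 are shorthand for 7/5/3: the 3 is implied.
A third above B in this key is D#.
A fifth above B in this key is F#, made natural (F) by the ♮ figure.
A seventh above B in this key is A#.

B, D#, F, A#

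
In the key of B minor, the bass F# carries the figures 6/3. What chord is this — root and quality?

D major

The figures 6/3 indicate a triad in first inversion.
In first inversion the root lies a sixth above the bass: a sixth above F# in B minor is D.
The chord tones are F#, A, D, giving D major.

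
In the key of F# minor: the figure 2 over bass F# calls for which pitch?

Counting 1 letter step above F# lands on G; in F# minor, that letter is G#.

G#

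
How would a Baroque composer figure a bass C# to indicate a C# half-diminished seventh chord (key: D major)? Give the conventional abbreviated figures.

7

C# is the root of C# half-diminished seventh, so the chord is in root position.
A seventh chord in root position is figured 7/5/3, conventionally abbreviated 7.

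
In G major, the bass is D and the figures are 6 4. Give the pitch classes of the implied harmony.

D, G, B

A fourth above D in this key is G.
A sixth above D in this key is B.
Together with the bass D, this spells G major in second inversion.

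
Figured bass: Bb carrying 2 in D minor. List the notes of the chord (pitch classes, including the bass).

Bb, C, E, G

The written figures 2 are shorthand for 6/4/2: the 6/4 are implied.
A second above Bb in this key is C.
A fourth above Bb in this key is E.
A sixth above Bb in this key is G.
Together with the bass Bb, this spells C dominant seventh in third inversion.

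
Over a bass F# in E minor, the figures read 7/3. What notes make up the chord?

The written figures 7/3 are shorthand for 7/5/3: the 5 is implied.
A third above F# in this key is A.
A fifth above F# in this key is C.
A seventh above F# in this key is E.
Together with the bass F#, this spells F# half-diminished seventh in root position.

F#, A, C, E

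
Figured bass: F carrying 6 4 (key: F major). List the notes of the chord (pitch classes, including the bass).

F, Bb, D

A fourth above F in this key is Bb.
A sixth above F in this key is D.
Together with the bass F, this spells Bb major in second inversion.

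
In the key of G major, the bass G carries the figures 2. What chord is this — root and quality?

A minor seventh

The figures 2 indicate a seventh chord in third inversion.
In third inversion the root lies a second above the bass: a second above G in G major is A.
The chord tones are G, A, C, E, giving A minor seventh.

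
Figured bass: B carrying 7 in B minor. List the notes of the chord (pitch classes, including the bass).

B, D, F#, A

The written figures 7 are shorthand for 7/5/3: the 5/3 are implied.
A third above B in this key is D.
A fifth above B in this key is F#.
A seventh above B in this key is A.
Together with the bass B, this spells B minor seventh in root position.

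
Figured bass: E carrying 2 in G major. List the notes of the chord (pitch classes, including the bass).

The written figures 2 are shorthand for 6/4/2: the 6/4 are implied.
A second above E in this key is F#.
A fourth above E in this key is A.
A sixth above E in this key is C.
Together with the bass E, this spells F# half-diminished seventh in third inversion.

E, F#, A, C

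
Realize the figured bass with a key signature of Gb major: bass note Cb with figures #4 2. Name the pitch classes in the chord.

Cb, Db, F#, Ab

The written figures #4 2 are shorthand for 6/4/2: the 6 is implied.
A second above Cb in this key is Db.
A fourth above Cb in this key is F, raised to F# by the sharp.
A sixth above Cb in this key is Ab.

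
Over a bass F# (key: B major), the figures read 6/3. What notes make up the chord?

A third above F# in this key is A#.
A sixth above F# in this key is D#.
Together with the bass F#, this spells D# minor in first inversion.

F#, A#, D#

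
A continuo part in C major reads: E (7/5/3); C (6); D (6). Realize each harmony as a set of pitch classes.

E (7/5/3): E, G, B, D.
C (6/3): C, E, A.
D (6/3): D, F, B.

E, G, B, D | C, E, A | D, F, B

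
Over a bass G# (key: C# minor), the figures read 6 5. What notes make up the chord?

G#, B, D#, E

The written figures 6 5 are shorthand for 6/5/3: the 3 is implied.
A third above G# in this key is B.
A fifth above G# in this key is D#.
A sixth above G# in this key is E.
Together with the bass G#, this spells E major seventh in first inversion.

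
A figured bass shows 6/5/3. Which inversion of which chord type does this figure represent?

seventh chord, first inversion

Intervals of 6/5/3 above the bass form a seventh chord; the bass is the third, so this is first inversion.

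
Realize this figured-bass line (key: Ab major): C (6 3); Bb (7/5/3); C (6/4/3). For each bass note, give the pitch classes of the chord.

C, Eb, Ab | Bb, Db, F, Ab | C, Eb, F, Ab

C (6/3): C, Eb, Ab.
Bb (7/5/3): Bb, Db, F, Ab.
C (6/4/3): C, Eb, F, Ab.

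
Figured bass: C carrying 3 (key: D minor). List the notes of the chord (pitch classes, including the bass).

The written figures 3 are shorthand for 5/3: the 5 is implied.
A third above C in this key is E.
A fifth above C in this key is G.
Together with the bass C, this spells C major in root position.

C, E, G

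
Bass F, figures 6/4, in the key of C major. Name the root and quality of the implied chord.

The figures 6/4 indicate a triad in second inversion.
In second inversion the root lies a fourth above the bass: a fourth above F in C major is B.
The chord tones are F, B, D, giving B diminished.

B diminished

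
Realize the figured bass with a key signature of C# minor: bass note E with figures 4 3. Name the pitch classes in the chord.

E, G#, A, C#

The written figures 4 3 are shorthand for 6/4/3: the 6 is implied.
A third above E in this key is G#.
A fourth above E in this key is A.
A sixth above E in this key is C#.
Together with the bass E, this spells A major seventh in second inversion.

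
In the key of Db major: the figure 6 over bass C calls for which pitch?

Ab

Counting 5 letter steps above C lands on A; in Db major, that letter is Ab.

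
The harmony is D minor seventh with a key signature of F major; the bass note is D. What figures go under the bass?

D is the root of D minor seventh, so the chord is in root position.
A seventh chord in root position is figured 7/5/3, conventionally abbreviated 7.

7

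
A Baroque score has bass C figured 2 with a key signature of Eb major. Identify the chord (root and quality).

The figures 2 indicate a seventh chord in third inversion.
In third inversion the root lies a second above the bass: a second above C in Eb major is D.
The chord tones are C, D, F, Ab, giving D half-diminished seventh.

D half-diminished seventh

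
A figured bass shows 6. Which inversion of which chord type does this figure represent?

6 is shorthand for 6/3.
Intervals of 6/3 above the bass form a triad; the bass is the third, so this is first inversion.

triad, first inversion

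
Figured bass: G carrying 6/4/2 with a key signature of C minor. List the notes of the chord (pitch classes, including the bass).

G, Ab, C, Eb

A second above G in this key is Ab.
A fourth above G in this key is C.
A sixth above G in this key is Eb.
Together with the bass G, this spells Ab major seventh in third inversion.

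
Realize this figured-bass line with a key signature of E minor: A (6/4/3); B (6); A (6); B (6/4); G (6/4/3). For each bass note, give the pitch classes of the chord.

A, C, D, F# | B, D, G | A, C, F# | B, E, G | G, B, C, E

A (6/4/3): A, C, D, F#.
B (6/3): B, D, G.
A (6/3): A, C, F#.
B (6/4): B, E, G.
G (6/4/3): G, B, C, E.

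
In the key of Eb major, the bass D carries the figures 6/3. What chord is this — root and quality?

The figures 6/3 indicate a triad in first inversion.
In first inversion the root lies a sixth above the bass: a sixth above D in Eb major is Bb.
The chord tones are D, F, Bb, giving Bb major.

Bb major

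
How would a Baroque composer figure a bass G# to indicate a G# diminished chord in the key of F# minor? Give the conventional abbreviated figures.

G# is the root of G# diminished, so the chord is in root position.
A triad in root position is figured 5/3, conventionally abbreviated (no figures — root-position triad).

no figures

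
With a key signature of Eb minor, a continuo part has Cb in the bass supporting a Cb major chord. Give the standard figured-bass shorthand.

no figures

Cb is the root of Cb major, so the chord is in root position.
A triad in root position is figured 5/3, conventionally abbreviated (no figures — root-position triad).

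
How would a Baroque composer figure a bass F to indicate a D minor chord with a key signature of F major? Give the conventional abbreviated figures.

6

F is the third of D minor, so the chord is in first inversion.
A triad in first inversion is figured 6/3, conventionally abbreviated 6.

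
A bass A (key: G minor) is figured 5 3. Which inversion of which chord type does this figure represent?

triad, root position

Intervals of 5/3 above the bass form a triad; the bass is the root, so this is root position.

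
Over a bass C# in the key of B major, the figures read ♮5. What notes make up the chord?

The written figures ♮5 are shorthand for 5/3: the 3 is implied.
A third above C# in this key is E.
A fifth above C# in this key is G#, made natural (G) by the ♮ figure.
Together with the bass C#, this spells C# diminished in root position.

C#, E, G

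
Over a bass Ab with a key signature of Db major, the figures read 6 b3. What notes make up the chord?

A third above Ab in this key is C, lowered to Cb by the flat.
A sixth above Ab in this key is F.
Together with the bass Ab, this spells F diminished in first inversion.

Ab, Cb, F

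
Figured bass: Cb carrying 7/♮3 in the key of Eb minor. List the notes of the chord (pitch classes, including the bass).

The written figures 7/♮3 are shorthand for 7/5/3: the 5 is implied.
A third above Cb in this key is Eb, made natural (E) by the ♮ figure.
A fifth above Cb in this key is Gb.
A seventh above Cb in this key is Bb.

Cb, E, Gb, Bb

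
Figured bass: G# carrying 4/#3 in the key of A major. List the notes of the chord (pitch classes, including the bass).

G#, B#, C#, E

The written figures 4/#3 are shorthand for 6/4/3: the 6 is implied.
A third above G# in this key is B, raised to B# by the sharp.
A fourth above G# in this key is C#.
A sixth above G# in this key is E.
Together with the bass G#, this spells C# minor-major seventh in second inversion.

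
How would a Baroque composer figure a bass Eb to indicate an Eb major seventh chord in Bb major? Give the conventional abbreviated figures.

7

Eb is the root of Eb major seventh, so the chord is in root position.
A seventh chord in root position is figured 7/5/3, conventionally abbreviated 7.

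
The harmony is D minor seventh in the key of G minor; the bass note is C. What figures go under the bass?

C is the seventh of D minor seventh, so the chord is in third inversion.
A seventh chord in third inversion is figured 6/4/2, conventionally abbreviated 4/2.

4/2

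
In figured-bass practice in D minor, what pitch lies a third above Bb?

D

Counting 2 letter steps above Bb lands on D; in D minor, that letter is D.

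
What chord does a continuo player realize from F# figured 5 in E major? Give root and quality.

F# minor

The figures 5 indicate a triad in root position.
In root position the bass is the root, so the root is F#.
The chord tones are F#, A, C#, giving F# minor.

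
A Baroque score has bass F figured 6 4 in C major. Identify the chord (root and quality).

The figures 6 4 indicate a triad in second inversion.
In second inversion the root lies a fourth above the bass: a fourth above F in C major is B.
The chord tones are F, B, D, giving B diminished.

B diminished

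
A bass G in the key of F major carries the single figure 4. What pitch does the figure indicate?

Counting 3 letter steps above G lands on C; in F major, that letter is C.

C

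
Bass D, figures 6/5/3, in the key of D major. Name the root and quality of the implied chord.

The figures 6/5/3 indicate a seventh chord in first inversion.
In first inversion the root lies a sixth above the bass: a sixth above D in D major is B.
The chord tones are D, F#, A, B, giving B minor seventh.

B minor seventh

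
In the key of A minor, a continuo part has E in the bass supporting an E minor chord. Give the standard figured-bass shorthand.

E is the root of E minor, so the chord is in root position.
A triad in root position is figured 5/3, conventionally abbreviated (no figures — root-position triad).

no figures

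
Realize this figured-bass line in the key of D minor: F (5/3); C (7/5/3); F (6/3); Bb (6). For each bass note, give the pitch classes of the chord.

F (5/3): F, A, C.
C (7/5/3): C, E, G, Bb.
F (6/3): F, A, D.
Bb (6/3): Bb, D, G.

F, A, C | C, E, G, Bb | F, A, D | Bb, D, G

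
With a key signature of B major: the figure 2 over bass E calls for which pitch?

F#

Counting 1 letter step above E lands on F; in B major, that letter is F#.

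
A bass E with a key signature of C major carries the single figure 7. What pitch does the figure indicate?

Counting 6 letter steps above E lands on D; in C major, that letter is D.

D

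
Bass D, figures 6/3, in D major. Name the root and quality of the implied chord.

B minor

The figures 6/3 indicate a triad in first inversion.
In first inversion the root lies a sixth above the bass: a sixth above D in D major is B.
The chord tones are D, F#, B, giving B minor.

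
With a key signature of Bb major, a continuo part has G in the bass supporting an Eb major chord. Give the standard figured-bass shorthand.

G is the third of Eb major, so the chord is in first inversion.
A triad in first inversion is figured 6/3, conventionally abbreviated 6.

6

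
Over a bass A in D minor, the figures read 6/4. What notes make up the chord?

A fourth above A in this key is D.
A sixth above A in this key is F.
Together with the bass A, this spells D minor in second inversion.

A, D, F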